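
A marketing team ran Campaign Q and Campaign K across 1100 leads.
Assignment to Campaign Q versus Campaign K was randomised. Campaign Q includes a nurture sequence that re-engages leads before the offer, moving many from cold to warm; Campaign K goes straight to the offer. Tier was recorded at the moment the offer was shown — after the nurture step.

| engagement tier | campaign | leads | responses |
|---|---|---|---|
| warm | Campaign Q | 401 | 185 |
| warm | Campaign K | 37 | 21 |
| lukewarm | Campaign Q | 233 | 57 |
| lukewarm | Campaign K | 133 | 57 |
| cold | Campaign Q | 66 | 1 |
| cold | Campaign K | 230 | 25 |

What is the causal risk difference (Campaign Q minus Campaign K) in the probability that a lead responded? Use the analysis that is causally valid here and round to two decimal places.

The distribution of engagement tier is itself part of what the campaign does — it is an intermediate outcome. Holding it fixed would remove that part of the effect; the total effect is the pooled difference.
The causal difference is the pooled difference: 0.347 − 0.258 = +0.090.

+0.09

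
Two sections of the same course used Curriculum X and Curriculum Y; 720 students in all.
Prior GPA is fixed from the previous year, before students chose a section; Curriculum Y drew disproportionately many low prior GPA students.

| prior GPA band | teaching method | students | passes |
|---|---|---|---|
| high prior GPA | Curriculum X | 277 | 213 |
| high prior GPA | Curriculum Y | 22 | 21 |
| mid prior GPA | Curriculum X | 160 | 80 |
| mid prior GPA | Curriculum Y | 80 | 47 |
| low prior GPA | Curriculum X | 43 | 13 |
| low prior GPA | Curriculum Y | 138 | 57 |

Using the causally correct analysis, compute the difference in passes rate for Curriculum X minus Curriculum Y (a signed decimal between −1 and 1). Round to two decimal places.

-0.13

Nothing the teaching method does changes prior GPA band; the imbalance is an allocation artefact. With prior GPA band also predicting the outcome, the pooled figure is confounded, and the within-stratum comparison is the causal one.
Adjusting over the population distribution of prior GPA band: 0.415·(0.769−0.955) + 0.333·(0.500−0.588) + 0.251·(0.302−0.413) = -0.134.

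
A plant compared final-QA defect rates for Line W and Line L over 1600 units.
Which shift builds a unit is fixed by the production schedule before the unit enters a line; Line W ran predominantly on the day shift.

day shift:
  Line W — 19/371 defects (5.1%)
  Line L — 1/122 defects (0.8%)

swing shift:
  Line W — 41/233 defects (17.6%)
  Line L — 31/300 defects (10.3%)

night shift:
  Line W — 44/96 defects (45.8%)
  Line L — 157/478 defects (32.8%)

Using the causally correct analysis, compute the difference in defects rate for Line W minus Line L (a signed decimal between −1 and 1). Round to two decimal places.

Within every shift level Line L has the lower rate, yet pooled Line W does — Simpson's reversal.
Since shift is a pre-existing factor (not a product of the line) and it affects the outcome on its own, it is a confounder. The stratified rates, not the pooled rate, identify the causal effect.
Adjusting over the population distribution of shift: 0.308·(0.051−0.008) + 0.333·(0.176−0.103) + 0.359·(0.458−0.328) = +0.084.

+0.08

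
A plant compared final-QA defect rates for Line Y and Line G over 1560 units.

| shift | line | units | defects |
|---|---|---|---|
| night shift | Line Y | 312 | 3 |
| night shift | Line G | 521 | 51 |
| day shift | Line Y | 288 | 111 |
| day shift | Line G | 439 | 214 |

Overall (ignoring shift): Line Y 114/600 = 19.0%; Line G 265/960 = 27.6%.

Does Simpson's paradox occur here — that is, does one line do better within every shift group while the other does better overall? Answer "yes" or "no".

Within each shift level (night shift 1.0% vs 9.8%; day shift 38.5% vs 48.7%), Line Y has the lower rate every time. Pooled: 19.0% vs 27.6% — Line Y has the lower rate overall. They agree.

no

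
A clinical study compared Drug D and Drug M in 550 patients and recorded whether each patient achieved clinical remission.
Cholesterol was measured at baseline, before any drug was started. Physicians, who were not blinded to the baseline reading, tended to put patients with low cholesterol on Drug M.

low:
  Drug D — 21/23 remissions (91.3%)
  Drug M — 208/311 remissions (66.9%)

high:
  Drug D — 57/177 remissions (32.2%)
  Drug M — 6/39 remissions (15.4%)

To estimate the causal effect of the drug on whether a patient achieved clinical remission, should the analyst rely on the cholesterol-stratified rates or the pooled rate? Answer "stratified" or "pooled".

Since cholesterol is a pre-existing factor (not a product of the drug) and it affects the outcome on its own, it is a confounder. The stratified rates, not the pooled rate, identify the causal effect.
Within each level — low: 91.3% vs 66.9%; high: 32.2% vs 15.4% — Drug D is higher every time.

stratified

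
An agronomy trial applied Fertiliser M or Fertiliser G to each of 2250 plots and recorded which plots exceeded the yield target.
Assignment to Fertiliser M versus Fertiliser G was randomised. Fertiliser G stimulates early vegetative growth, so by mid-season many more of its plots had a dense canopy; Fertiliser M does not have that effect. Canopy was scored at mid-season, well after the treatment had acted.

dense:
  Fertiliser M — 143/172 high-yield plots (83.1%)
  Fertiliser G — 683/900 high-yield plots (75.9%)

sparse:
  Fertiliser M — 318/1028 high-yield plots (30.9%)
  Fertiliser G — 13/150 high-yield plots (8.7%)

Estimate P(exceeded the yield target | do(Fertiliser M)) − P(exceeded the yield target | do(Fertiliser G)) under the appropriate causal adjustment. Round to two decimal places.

The mid-season canopy-specific comparison favours Fertiliser M throughout, but the pooled figures favour Fertiliser G. The question is whether to condition on mid-season canopy.
The distribution of mid-season canopy is itself part of what the fertiliser does — it is an intermediate outcome. Holding it fixed would remove that part of the effect; the total effect is the pooled difference.
The causal difference is the pooled difference: 0.384 − 0.663 = -0.279.

-0.28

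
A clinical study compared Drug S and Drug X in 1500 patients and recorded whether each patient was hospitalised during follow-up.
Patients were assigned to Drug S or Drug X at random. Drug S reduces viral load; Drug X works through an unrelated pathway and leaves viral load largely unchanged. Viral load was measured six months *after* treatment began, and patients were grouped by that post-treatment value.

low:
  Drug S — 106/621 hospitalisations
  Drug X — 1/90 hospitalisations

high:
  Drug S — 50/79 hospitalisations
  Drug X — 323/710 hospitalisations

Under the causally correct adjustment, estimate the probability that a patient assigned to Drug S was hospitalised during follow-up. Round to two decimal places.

0.22

Viral load lies on the pathway drug → viral load → outcome, so adjusting for it blocks the indirect effect. For the total causal effect of drug, use the unadjusted pooled rates.
So P(outcome | do(Drug S)) is just the pooled rate for Drug S: 156/700 = 0.223.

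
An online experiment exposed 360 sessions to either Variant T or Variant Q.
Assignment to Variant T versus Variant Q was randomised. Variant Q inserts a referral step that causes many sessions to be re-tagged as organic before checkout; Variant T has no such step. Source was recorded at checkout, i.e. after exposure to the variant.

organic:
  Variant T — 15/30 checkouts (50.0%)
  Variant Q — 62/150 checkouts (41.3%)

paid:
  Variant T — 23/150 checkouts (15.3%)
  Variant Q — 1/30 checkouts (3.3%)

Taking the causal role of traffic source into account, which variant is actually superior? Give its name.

Variant Q

Traffic source lies on the pathway variant → traffic source → outcome, so adjusting for it blocks the indirect effect. For the total causal effect of variant, use the unadjusted pooled rates.
Pooled: Variant T 21.1% vs Variant Q 35.0%; Variant Q is higher overall.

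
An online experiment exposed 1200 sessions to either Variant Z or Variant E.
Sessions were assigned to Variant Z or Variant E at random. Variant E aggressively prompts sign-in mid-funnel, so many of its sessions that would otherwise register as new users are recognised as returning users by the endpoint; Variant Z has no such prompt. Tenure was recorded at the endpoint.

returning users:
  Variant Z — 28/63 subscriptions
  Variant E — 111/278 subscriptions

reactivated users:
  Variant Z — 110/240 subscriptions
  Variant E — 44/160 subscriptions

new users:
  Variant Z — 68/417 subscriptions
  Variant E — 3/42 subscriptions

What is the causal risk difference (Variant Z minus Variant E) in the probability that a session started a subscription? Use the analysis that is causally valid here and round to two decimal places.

-0.04

User tenure is downstream of the variant. One should not condition on a consequence of treatment, so the overall rates are the right comparison.
The causal difference is the pooled difference: 0.286 − 0.329 = -0.043.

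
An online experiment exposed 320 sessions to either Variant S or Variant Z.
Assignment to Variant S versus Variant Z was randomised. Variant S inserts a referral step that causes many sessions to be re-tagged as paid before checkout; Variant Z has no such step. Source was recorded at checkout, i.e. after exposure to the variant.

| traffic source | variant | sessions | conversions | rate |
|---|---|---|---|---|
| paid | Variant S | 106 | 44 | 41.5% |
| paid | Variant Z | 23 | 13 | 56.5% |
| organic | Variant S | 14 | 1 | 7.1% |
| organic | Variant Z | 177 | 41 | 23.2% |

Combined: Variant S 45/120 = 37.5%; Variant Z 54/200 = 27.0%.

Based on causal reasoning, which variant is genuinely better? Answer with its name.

Traffic source lies on the pathway variant → traffic source → outcome, so adjusting for it blocks the indirect effect. For the total causal effect of variant, use the unadjusted pooled rates.
Pooled: Variant S 37.5% vs Variant Z 27.0%; Variant S is higher overall.

Variant S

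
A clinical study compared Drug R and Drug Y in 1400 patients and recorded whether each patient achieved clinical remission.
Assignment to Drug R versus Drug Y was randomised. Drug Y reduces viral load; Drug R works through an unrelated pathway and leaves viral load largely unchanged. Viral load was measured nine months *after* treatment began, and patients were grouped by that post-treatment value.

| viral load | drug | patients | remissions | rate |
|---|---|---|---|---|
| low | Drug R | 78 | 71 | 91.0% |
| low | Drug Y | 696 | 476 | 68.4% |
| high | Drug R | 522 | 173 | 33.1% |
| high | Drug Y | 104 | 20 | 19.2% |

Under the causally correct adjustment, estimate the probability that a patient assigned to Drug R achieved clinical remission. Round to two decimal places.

Drug R is higher inside every viral load stratum but Drug Y is higher in aggregate. Whether to stratify depends on how viral load relates to the drug.
Viral load is recorded after the drug and is itself shifted by it — it sits on the causal path from drug to outcome. Conditioning on a mediator would strip out part of the effect we want; the pooled comparison gives the total causal effect.
So P(outcome | do(Drug R)) is just the pooled rate for Drug R: 244/600 = 0.407.

0.41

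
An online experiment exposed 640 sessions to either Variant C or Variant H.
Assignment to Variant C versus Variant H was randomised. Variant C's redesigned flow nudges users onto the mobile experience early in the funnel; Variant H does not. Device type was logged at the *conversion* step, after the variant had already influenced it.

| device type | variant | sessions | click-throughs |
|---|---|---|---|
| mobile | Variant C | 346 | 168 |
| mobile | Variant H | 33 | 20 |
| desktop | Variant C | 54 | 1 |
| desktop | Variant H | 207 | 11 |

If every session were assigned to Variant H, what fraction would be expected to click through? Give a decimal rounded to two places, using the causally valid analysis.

0.13

The device type-specific comparison favours Variant H throughout, but the pooled figures favour Variant C. The question is whether to condition on device type.
Because the variant influences device type, device type is a post-treatment mediator, not a confounder. Stratifying on it would bias the estimate; the causal effect is the crude pooled difference.
So P(outcome | do(Variant H)) is just the pooled rate for Variant H: 31/240 = 0.129.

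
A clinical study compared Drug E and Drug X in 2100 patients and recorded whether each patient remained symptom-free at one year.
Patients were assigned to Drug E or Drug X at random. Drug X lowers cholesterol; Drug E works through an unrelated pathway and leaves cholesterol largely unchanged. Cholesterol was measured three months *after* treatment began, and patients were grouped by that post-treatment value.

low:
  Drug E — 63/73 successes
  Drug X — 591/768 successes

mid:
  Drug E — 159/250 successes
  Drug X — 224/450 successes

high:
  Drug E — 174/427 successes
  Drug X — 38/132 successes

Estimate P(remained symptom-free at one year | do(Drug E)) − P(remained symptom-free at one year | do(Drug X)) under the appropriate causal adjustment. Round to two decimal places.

-0.10

Drug E is higher inside every cholesterol stratum but Drug X is higher in aggregate. Whether to stratify depends on how cholesterol relates to the drug.
Stratifying would compare drugs among patients the drugs themselves sorted into cholesterol groups — a form of selection on an intermediate. The unconditioned pooled rates give the total causal effect.
The causal difference is the pooled difference: 0.528 − 0.632 = -0.104.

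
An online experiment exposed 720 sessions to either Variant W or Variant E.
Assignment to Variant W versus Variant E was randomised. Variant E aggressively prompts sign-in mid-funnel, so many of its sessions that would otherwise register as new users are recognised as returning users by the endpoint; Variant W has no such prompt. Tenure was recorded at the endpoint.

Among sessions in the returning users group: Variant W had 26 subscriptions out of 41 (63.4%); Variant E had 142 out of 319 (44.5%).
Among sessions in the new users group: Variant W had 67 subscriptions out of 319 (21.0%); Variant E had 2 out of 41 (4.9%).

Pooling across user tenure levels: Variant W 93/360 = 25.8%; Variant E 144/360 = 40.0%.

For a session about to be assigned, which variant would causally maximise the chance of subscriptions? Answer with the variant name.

Variant E

Variant W is higher inside every user tenure stratum but Variant E is higher in aggregate. Whether to stratify depends on how user tenure relates to the variant.
Stratifying would compare variants among sessions the variants themselves sorted into user tenure groups — a form of selection on an intermediate. The unconditioned pooled rates give the total causal effect.
Pooled: Variant W 25.8% vs Variant E 40.0%; Variant E is higher overall.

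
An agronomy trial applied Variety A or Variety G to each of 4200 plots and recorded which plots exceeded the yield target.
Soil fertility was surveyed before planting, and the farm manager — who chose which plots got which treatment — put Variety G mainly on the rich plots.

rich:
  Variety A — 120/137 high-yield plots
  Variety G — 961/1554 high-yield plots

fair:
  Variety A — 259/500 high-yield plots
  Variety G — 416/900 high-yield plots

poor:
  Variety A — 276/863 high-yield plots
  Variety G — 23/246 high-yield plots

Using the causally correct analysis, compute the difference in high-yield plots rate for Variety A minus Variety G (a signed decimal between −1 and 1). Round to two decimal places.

+0.18

The imbalance in soil fertility arose from how plots were allocated, not from anything the variety did; and soil fertility independently affects the outcome. The pooled gap is confounded — condition on soil fertility.
Adjusting over the population distribution of soil fertility: 0.403·(0.876−0.618) + 0.333·(0.518−0.462) + 0.264·(0.320−0.093) = +0.182.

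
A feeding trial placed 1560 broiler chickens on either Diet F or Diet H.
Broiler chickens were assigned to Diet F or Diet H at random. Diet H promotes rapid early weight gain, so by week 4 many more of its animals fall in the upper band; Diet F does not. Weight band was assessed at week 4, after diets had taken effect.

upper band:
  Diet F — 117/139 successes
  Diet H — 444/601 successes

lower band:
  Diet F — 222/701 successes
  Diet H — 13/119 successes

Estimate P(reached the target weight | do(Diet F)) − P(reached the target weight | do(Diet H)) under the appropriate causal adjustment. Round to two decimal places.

-0.23

Because the diet influences week-4 weight band, week-4 weight band is a post-treatment mediator, not a confounder. Stratifying on it would bias the estimate; the causal effect is the crude pooled difference.
The causal difference is the pooled difference: 0.404 − 0.635 = -0.231.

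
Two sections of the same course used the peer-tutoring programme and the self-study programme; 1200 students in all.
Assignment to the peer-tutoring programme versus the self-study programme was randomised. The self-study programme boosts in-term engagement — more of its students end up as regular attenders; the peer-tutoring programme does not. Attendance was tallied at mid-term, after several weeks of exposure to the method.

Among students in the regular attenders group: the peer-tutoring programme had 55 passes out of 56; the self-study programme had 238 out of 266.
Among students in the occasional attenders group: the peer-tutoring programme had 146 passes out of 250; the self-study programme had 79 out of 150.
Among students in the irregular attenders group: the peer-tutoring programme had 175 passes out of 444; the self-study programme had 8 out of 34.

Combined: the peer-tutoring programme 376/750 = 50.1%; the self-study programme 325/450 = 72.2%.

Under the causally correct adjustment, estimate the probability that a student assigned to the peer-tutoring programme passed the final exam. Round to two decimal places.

0.50

Mid-term attendance lies on the pathway teaching method → mid-term attendance → outcome, so adjusting for it blocks the indirect effect. For the total causal effect of teaching method, use the unadjusted pooled rates.
So P(outcome | do(the peer-tutoring programme)) is just the pooled rate for the peer-tutoring programme: 376/750 = 0.501.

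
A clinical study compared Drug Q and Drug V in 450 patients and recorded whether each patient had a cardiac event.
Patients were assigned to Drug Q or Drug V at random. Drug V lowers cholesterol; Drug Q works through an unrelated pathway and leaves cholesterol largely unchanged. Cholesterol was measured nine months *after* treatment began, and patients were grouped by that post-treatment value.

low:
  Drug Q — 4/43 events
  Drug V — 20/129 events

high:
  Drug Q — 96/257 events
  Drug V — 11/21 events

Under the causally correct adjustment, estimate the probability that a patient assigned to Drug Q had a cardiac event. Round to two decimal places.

0.33

The cholesterol-specific comparison favours Drug Q throughout, but the pooled figures favour Drug V. The question is whether to condition on cholesterol.
Stratifying would compare drugs among patients the drugs themselves sorted into cholesterol groups — a form of selection on an intermediate. The unconditioned pooled rates give the total causal effect.
So P(outcome | do(Drug Q)) is just the pooled rate for Drug Q: 100/300 = 0.333.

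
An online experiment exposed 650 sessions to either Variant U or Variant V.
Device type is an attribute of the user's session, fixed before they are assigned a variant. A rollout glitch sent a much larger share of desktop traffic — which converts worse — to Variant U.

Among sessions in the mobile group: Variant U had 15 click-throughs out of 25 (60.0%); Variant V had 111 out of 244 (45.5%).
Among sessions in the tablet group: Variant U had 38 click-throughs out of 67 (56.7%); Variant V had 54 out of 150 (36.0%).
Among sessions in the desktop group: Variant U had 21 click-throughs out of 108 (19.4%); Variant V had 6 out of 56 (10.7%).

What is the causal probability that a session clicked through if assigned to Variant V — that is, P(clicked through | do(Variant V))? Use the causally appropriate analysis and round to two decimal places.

0.34

The device type-specific comparison favours Variant U throughout, but the pooled figures favour Variant V. The question is whether to condition on device type.
Device type differs across variants for reasons unrelated to any effect of the variant itself, and it separately predicts the outcome — a classic confounder. We must compare within device type levels.
Standardising Variant V to the population device type mix: 0.414·111/244 + 0.334·54/150 + 0.252·6/56 = 0.335.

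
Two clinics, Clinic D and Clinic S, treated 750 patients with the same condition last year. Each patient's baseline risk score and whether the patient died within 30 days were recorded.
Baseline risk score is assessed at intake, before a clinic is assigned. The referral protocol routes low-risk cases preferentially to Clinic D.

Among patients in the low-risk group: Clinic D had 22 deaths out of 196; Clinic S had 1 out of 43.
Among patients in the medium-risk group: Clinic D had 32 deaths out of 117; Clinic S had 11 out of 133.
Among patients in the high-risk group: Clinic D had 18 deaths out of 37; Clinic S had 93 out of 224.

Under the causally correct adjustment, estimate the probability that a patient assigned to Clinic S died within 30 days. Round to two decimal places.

0.18

Clinic S is lower inside every baseline risk score stratum but Clinic D is lower in aggregate. Whether to stratify depends on how baseline risk score relates to the clinic.
Since baseline risk score is a pre-existing factor (not a product of the clinic) and it affects the outcome on its own, it is a confounder. The stratified rates, not the pooled rate, identify the causal effect.
Standardising Clinic S to the population baseline risk score mix: 0.319·1/43 + 0.333·11/133 + 0.348·93/224 = 0.179.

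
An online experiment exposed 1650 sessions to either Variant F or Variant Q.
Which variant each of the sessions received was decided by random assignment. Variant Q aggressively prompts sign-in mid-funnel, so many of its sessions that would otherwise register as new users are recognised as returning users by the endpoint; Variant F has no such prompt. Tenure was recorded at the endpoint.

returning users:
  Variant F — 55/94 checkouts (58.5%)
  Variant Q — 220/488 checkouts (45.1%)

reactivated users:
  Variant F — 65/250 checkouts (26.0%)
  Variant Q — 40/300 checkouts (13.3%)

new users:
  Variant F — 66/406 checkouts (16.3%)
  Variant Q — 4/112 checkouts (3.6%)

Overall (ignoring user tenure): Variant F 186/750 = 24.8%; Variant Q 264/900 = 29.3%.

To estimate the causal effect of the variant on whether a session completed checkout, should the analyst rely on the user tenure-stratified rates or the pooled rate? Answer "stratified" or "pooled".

pooled

Variant F is higher inside every user tenure stratum but Variant Q is higher in aggregate. Whether to stratify depends on how user tenure relates to the variant.
User tenure is downstream of the variant. One should not condition on a consequence of treatment, so the overall rates are the right comparison.
Pooled: Variant F 24.8% vs Variant Q 29.3%; Variant Q is higher overall.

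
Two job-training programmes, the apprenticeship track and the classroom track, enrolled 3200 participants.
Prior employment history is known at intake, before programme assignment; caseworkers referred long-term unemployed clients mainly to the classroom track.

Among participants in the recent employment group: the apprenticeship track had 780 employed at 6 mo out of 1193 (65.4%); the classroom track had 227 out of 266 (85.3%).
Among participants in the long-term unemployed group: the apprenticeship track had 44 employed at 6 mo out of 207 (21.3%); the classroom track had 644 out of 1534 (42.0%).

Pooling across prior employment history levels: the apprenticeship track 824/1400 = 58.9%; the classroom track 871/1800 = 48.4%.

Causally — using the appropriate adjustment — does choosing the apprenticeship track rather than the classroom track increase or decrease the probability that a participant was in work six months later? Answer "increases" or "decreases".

decreases

Nothing the programme does changes prior employment history; the imbalance is an allocation artefact. With prior employment history also predicting the outcome, the pooled figure is confounded, and the within-stratum comparison is the causal one.
Within each level — recent employment: 65.4% vs 85.3%; long-term unemployed: 21.3% vs 42.0% — the classroom track is higher every time.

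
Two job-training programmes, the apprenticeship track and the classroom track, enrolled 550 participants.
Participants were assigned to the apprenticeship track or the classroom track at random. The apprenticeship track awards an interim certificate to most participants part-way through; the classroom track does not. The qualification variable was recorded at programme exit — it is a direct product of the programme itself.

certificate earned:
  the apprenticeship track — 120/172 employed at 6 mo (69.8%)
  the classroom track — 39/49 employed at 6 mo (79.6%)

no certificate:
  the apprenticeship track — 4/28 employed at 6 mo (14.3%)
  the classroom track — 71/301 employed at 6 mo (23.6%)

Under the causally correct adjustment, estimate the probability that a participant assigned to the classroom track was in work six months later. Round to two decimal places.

0.31

Within every qualification attained during the programme level the classroom track has the higher rate, yet pooled the apprenticeship track does — Simpson's reversal.
The distribution of qualification attained during the programme is itself part of what the programme does — it is an intermediate outcome. Holding it fixed would remove that part of the effect; the total effect is the pooled difference.
So P(outcome | do(the classroom track)) is just the pooled rate for the classroom track: 110/350 = 0.314.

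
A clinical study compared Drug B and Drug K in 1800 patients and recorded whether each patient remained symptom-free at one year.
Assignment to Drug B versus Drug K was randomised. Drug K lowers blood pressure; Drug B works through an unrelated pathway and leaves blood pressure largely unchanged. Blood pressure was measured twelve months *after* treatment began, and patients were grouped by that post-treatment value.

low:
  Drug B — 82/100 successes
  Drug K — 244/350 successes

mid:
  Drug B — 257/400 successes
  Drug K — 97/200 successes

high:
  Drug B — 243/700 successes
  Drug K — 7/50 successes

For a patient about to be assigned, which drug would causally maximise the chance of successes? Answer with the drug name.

Because the drug influences blood pressure, blood pressure is a post-treatment mediator, not a confounder. Stratifying on it would bias the estimate; the causal effect is the crude pooled difference.
Pooled: Drug B 48.5% vs Drug K 58.0%; Drug K is higher overall.

Drug K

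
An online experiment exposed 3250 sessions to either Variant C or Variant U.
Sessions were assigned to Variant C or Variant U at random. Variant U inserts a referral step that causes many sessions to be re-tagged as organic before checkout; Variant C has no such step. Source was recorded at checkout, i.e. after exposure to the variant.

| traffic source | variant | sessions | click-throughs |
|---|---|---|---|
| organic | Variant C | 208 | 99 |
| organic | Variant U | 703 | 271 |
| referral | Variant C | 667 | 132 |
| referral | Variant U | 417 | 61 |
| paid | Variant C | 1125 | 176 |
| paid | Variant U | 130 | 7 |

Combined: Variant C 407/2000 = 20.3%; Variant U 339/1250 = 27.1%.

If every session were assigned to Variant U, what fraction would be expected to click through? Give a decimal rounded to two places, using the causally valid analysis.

Variant C is higher inside every traffic source stratum but Variant U is higher in aggregate. Whether to stratify depends on how traffic source relates to the variant.
Traffic source is recorded after the variant and is itself shifted by it — it sits on the causal path from variant to outcome. Conditioning on a mediator would strip out part of the effect we want; the pooled comparison gives the total causal effect.
So P(outcome | do(Variant U)) is just the pooled rate for Variant U: 339/1250 = 0.271.

0.27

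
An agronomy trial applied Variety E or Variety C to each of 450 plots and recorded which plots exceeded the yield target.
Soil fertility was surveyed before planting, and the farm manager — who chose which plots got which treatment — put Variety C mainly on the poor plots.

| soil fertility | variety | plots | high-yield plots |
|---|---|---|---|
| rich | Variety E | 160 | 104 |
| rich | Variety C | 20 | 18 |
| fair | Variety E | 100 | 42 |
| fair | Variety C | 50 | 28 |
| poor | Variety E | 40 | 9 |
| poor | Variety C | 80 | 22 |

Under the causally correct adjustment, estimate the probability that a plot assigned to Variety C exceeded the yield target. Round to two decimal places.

The imbalance in soil fertility arose from how plots were allocated, not from anything the variety did; and soil fertility independently affects the outcome. The pooled gap is confounded — condition on soil fertility.
Standardising Variety C to the population soil fertility mix: 0.400·18/20 + 0.333·28/50 + 0.267·22/80 = 0.620.

0.62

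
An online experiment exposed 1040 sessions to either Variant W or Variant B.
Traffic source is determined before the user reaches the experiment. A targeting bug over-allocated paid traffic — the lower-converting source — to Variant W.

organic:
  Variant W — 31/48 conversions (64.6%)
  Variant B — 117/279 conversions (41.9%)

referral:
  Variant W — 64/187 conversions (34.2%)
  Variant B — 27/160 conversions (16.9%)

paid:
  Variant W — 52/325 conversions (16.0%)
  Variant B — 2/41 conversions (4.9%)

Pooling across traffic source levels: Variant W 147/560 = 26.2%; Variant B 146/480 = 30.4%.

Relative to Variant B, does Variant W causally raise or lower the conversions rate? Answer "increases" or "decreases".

The stratified and pooled comparisons disagree (Variant W wins within each traffic source; Variant B wins overall), so the answer turns on the causal role of traffic source.
Since traffic source is a pre-existing factor (not a product of the variant) and it affects the outcome on its own, it is a confounder. The stratified rates, not the pooled rate, identify the causal effect.
Within each level — organic: 64.6% vs 41.9%; referral: 34.2% vs 16.9%; paid: 16.0% vs 4.9% — Variant W is higher every time.

increases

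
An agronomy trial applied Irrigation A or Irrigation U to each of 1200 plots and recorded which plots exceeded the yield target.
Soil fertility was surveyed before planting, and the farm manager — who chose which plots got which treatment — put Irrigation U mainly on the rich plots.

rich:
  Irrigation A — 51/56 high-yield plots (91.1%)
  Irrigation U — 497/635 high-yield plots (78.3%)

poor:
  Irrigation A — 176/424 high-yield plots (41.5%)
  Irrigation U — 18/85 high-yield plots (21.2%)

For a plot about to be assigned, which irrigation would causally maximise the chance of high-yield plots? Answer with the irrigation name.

Soil fertility is set before the irrigation has any effect — it is not caused by the irrigation — and it independently drives the outcome. That makes it a confounder, so the causal comparison is within soil fertility levels.
Within each level — rich: 91.1% vs 78.3%; poor: 41.5% vs 21.2% — Irrigation A is higher every time.

Irrigation A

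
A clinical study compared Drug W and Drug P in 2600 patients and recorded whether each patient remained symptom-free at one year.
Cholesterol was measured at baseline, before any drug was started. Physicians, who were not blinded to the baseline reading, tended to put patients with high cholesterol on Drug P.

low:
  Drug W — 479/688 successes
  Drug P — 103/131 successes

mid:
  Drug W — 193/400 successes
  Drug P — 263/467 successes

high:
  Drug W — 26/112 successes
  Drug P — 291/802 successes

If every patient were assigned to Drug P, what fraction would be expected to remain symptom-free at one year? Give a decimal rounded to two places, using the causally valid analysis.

Cholesterol is set before the drug has any effect — it is not caused by the drug — and it independently drives the outcome. That makes it a confounder, so the causal comparison is within cholesterol levels.
Standardising Drug P to the population cholesterol mix: 0.315·103/131 + 0.333·263/467 + 0.352·291/802 = 0.563.

0.56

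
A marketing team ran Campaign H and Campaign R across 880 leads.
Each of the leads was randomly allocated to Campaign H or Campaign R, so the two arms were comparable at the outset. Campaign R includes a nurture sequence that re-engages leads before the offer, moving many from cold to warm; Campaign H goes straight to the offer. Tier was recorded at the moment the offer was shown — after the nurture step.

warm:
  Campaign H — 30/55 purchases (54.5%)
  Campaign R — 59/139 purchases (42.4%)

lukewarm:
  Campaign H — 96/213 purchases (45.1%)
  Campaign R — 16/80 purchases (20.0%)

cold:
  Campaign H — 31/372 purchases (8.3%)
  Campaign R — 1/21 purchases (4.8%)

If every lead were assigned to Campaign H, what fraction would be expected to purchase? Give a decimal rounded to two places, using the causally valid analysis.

0.25

Within every engagement tier level Campaign H has the higher rate, yet pooled Campaign R does — Simpson's reversal.
Stratifying would compare campaigns among leads the campaigns themselves sorted into engagement tier groups — a form of selection on an intermediate. The unconditioned pooled rates give the total causal effect.
So P(outcome | do(Campaign H)) is just the pooled rate for Campaign H: 157/640 = 0.245.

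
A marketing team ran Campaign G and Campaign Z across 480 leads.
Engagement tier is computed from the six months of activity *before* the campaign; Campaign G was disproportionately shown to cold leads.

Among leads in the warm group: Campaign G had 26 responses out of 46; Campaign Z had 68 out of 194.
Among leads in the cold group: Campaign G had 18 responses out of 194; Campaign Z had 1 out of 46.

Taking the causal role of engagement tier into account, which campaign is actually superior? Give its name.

Campaign G

The stratified and pooled comparisons disagree (Campaign G wins within each engagement tier; Campaign Z wins overall), so the answer turns on the causal role of engagement tier.
The imbalance in engagement tier arose from how leads were allocated, not from anything the campaign did; and engagement tier independently affects the outcome. The pooled gap is confounded — condition on engagement tier.
Within each level — warm: 56.5% vs 35.1%; cold: 9.3% vs 2.2% — Campaign G is higher every time.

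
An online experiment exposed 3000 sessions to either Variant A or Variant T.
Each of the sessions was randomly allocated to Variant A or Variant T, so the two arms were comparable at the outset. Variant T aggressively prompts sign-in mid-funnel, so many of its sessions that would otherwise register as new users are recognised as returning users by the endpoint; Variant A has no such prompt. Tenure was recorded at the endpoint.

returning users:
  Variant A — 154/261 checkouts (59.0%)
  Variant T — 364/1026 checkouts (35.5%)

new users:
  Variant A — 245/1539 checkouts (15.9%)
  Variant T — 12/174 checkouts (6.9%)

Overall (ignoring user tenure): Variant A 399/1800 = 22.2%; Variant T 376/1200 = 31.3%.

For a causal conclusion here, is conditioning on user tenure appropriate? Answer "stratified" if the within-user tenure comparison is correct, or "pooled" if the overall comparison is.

User tenure is recorded after the variant and is itself shifted by it — it sits on the causal path from variant to outcome. Conditioning on a mediator would strip out part of the effect we want; the pooled comparison gives the total causal effect.
Pooled: Variant A 22.2% vs Variant T 31.3%; Variant T is higher overall.

pooled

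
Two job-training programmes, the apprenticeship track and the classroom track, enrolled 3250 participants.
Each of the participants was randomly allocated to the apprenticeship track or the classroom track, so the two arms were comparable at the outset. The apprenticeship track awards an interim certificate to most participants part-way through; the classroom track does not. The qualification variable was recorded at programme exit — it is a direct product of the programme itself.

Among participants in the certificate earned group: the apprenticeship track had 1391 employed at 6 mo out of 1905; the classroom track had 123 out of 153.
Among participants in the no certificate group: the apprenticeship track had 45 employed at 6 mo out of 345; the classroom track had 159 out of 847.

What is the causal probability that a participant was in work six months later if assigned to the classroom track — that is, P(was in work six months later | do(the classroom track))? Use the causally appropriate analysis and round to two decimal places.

Qualification attained during the programme lies on the pathway programme → qualification attained during the programme → outcome, so adjusting for it blocks the indirect effect. For the total causal effect of programme, use the unadjusted pooled rates.
So P(outcome | do(the classroom track)) is just the pooled rate for the classroom track: 282/1000 = 0.282.

0.28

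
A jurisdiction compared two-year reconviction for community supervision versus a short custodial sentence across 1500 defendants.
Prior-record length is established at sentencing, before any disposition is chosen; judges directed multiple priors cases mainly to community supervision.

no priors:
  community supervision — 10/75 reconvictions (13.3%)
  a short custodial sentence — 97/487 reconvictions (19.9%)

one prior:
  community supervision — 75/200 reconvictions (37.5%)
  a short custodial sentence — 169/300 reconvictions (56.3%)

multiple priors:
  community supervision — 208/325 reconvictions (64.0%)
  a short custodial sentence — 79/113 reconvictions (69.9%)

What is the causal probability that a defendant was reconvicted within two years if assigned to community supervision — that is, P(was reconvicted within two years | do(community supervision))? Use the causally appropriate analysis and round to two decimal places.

0.36

Here prior-record length is a common cause — it drives both which disposition a case falls under and the outcome. The crude comparison mixes populations; the stratum-specific rates are the causally relevant ones.
Standardising community supervision to the population prior-record length mix: 0.375·10/75 + 0.333·75/200 + 0.292·208/325 = 0.362.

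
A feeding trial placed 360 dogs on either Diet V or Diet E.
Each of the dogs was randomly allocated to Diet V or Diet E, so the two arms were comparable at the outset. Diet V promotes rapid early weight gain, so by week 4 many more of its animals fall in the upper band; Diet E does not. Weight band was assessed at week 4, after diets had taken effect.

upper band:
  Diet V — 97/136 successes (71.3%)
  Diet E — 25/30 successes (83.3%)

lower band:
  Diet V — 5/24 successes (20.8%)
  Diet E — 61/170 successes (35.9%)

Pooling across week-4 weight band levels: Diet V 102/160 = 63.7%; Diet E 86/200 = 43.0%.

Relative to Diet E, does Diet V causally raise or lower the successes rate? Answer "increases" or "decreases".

increases

The week-4 weight band-specific comparison favours Diet E throughout, but the pooled figures favour Diet V. The question is whether to condition on week-4 weight band.
Week-4 weight band is downstream of the diet. One should not condition on a consequence of treatment, so the overall rates are the right comparison.
Pooled: Diet V 63.7% vs Diet E 43.0%; Diet V is higher overall.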